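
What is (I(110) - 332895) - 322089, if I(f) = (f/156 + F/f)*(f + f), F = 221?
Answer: -25521088/39 ≈ -6.5439e+5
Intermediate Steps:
I(f) = 2*f*(221/f + f/156) (I(f) = (f/156 + 221/f)*(f + f) = (f*(1/156) + 221/f)*(2*f) = (f/156 + 221/f)*(2*f) = (221/f + f/156)*(2*f) = 2*f*(221/f + f/156))
(I(110) - 332895) - 322089 = ((442 + (1/78)*110**2) - 332895) - 322089 = ((442 + (1/78)*12100) - 332895) - 322089 = ((442 + 6050/39) - 332895) - 322089 = (23288/39 - 332895) - 322089 = -12959617/39 - 322089 = -25521088/39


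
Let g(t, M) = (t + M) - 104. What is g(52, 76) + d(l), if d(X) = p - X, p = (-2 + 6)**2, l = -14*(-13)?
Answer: -142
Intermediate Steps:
g(t, M) = -104 + M + t (g(t, M) = (M + t) - 104 = -104 + M + t)
l = 182
p = 16 (p = 4**2 = 16)
d(X) = 16 - X
g(52, 76) + d(l) = (-104 + 76 + 52) + (16 - 1*182) = 24 + (16 - 182) = 24 - 166 = -142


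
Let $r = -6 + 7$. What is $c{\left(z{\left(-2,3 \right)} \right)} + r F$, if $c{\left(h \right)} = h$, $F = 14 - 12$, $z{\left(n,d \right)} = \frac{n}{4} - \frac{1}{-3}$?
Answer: $\frac{11}{6} \approx 1.8333$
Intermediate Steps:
$z{\left(n,d \right)} = \frac{1}{3} + \frac{n}{4}$ ($z{\left(n,d \right)} = n \frac{1}{4} - - \frac{1}{3} = \frac{n}{4} + \frac{1}{3} = \frac{1}{3} + \frac{n}{4}$)
$F = 2$
$r = 1$
$c{\left(z{\left(-2,3 \right)} \right)} + r F = \left(\frac{1}{3} + \frac{1}{4} \left(-2\right)\right) + 1 \cdot 2 = \left(\frac{1}{3} - \frac{1}{2}\right) + 2 = - \frac{1}{6} + 2 = \frac{11}{6}$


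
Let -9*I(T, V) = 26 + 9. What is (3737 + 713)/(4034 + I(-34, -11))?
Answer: 40050/36271 ≈ 1.1042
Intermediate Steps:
I(T, V) = -35/9 (I(T, V) = -(26 + 9)/9 = -⅑*35 = -35/9)
(3737 + 713)/(4034 + I(-34, -11)) = (3737 + 713)/(4034 - 35/9) = 4450/(36271/9) = 4450*(9/36271) = 40050/36271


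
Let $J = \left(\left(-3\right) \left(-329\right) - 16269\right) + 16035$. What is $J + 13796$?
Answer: $14549$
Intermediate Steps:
$J = 753$ ($J = \left(987 - 16269\right) + 16035 = -15282 + 16035 = 753$)
$J + 13796 = 753 + 13796 = 14549$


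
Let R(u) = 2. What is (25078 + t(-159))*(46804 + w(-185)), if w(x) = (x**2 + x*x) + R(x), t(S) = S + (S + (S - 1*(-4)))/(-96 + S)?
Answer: 732412577704/255 ≈ 2.8722e+9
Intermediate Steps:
t(S) = S + (4 + 2*S)/(-96 + S) (t(S) = S + (S + (S + 4))/(-96 + S) = S + (S + (4 + S))/(-96 + S) = S + (4 + 2*S)/(-96 + S))
w(x) = 2 + 2*x**2 (w(x) = (x**2 + x*x) + 2 = (x**2 + x**2) + 2 = 2*x**2 + 2 = 2 + 2*x**2)
(25078 + t(-159))*(46804 + w(-185)) = (25078 + (4 + (-159)**2 - 94*(-159))/(-96 - 159))*(46804 + (2 + 2*(-185)**2)) = (25078 + (4 + 25281 + 14946)/(-255))*(46804 + (2 + 2*34225)) = (25078 - 1/255*40231)*(46804 + (2 + 68450)) = (25078 - 40231/255)*(46804 + 68452) = (6354659/255)*115256 = 732412577704/255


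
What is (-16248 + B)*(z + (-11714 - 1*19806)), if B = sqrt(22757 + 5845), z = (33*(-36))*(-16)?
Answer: 203294976 - 37536*sqrt(3178) ≈ 2.0118e+8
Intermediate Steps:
z = 19008 (z = -1188*(-16) = 19008)
B = 3*sqrt(3178) (B = sqrt(28602) = 3*sqrt(3178) ≈ 169.12)
(-16248 + B)*(z + (-11714 - 1*19806)) = (-16248 + 3*sqrt(3178))*(19008 + (-11714 - 1*19806)) = (-16248 + 3*sqrt(3178))*(19008 + (-11714 - 19806)) = (-16248 + 3*sqrt(3178))*(19008 - 31520) = (-16248 + 3*sqrt(3178))*(-12512) = 203294976 - 37536*sqrt(3178)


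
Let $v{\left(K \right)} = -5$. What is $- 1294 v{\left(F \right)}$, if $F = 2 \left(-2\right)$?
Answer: $6470$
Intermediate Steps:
$F = -4$
$- 1294 v{\left(F \right)} = \left(-1294\right) \left(-5\right) = 6470$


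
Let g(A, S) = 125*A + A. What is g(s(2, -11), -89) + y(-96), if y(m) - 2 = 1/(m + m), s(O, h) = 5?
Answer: 121343/192 ≈ 632.00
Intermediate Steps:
g(A, S) = 126*A
y(m) = 2 + 1/(2*m) (y(m) = 2 + 1/(m + m) = 2 + 1/(2*m))
g(s(2, -11), -89) + y(-96) = 126*5 + (2 + (1/2)/(-96)) = 630 + (2 + (1/2)*(-1/96)) = 630 + (2 - 1/192) = 630 + 383/192 = 121343/192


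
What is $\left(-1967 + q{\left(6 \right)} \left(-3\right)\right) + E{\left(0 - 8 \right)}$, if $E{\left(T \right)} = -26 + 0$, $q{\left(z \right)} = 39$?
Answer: $-2110$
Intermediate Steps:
$E{\left(T \right)} = -26$
$\left(-1967 + q{\left(6 \right)} \left(-3\right)\right) + E{\left(0 - 8 \right)} = \left(-1967 + 39 \left(-3\right)\right) - 26 = \left(-1967 - 117\right) - 26 = -2084 - 26 = -2110$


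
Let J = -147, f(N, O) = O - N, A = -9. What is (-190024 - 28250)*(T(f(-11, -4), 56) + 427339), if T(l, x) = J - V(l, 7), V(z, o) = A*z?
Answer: -93258657870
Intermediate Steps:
V(z, o) = -9*z
T(l, x) = -147 + 9*l (T(l, x) = -147 - (-9)*l = -147 + 9*l)
(-190024 - 28250)*(T(f(-11, -4), 56) + 427339) = (-190024 - 28250)*((-147 + 9*(-4 - 1*(-11))) + 427339) = -218274*((-147 + 9*(-4 + 11)) + 427339) = -218274*((-147 + 9*7) + 427339) = -218274*((-147 + 63) + 427339) = -218274*(-84 + 427339) = -218274*427255 = -93258657870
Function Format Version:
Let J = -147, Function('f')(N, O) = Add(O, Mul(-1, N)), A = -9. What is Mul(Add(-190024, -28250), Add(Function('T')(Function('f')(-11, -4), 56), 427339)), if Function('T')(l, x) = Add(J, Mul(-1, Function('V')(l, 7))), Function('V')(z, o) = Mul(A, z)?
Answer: -93258657870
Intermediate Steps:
Function('V')(z, o) = Mul(-9, z)
Function('T')(l, x) = Add(-147, Mul(9, l)) (Function('T')(l, x) = Add(-147, Mul(-1, Mul(-9, l))) = Add(-147, Mul(9, l)))
Mul(Add(-190024, -28250), Add(Function('T')(Function('f')(-11, -4), 56), 427339)) = Mul(Add(-190024, -28250), Add(Add(-147, Mul(9, Add(-4, Mul(-1, -11)))), 427339)) = Mul(-218274, Add(Add(-147, Mul(9, Add(-4, 11))), 427339)) = Mul(-218274, Add(Add(-147, Mul(9, 7)), 427339)) = Mul(-218274, Add(Add(-147, 63), 427339)) = Mul(-218274, Add(-84, 427339)) = Mul(-218274, 427255) = -93258657870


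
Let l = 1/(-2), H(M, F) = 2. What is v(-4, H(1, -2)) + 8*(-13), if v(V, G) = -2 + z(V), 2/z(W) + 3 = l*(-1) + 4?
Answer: -314/3 ≈ -104.67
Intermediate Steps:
l = -½ ≈ -0.50000
z(W) = 4/3 (z(W) = 2/(-3 + (-½*(-1) + 4)) = 2/(-3 + (½ + 4)) = 2/(-3 + 9/2) = 2/(3/2) = 2*(⅔) = 4/3)
v(V, G) = -⅔ (v(V, G) = -2 + 4/3 = -⅔)
v(-4, H(1, -2)) + 8*(-13) = -⅔ + 8*(-13) = -⅔ - 104 = -314/3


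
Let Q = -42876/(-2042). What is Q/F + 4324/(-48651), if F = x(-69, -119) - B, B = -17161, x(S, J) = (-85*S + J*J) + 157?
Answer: -27303910073/309162704304 ≈ -0.088316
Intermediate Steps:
x(S, J) = 157 + J**2 - 85*S (x(S, J) = (-85*S + J**2) + 157 = (J**2 - 85*S) + 157 = 157 + J**2 - 85*S)
Q = 21438/1021 (Q = -42876*(-1/2042) = 21438/1021 ≈ 20.997)
F = 37344 (F = (157 + (-119)**2 - 85*(-69)) - 1*(-17161) = (157 + 14161 + 5865) + 17161 = 20183 + 17161 = 37344)
Q/F + 4324/(-48651) = (21438/1021)/37344 + 4324/(-48651) = (21438/1021)*(1/37344) + 4324*(-1/48651) = 3573/6354704 - 4324/48651 = -27303910073/309162704304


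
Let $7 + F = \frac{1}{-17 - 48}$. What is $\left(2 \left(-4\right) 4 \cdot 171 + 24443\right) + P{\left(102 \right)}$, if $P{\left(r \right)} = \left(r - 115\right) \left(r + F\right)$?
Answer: $\frac{88681}{5} \approx 17736.0$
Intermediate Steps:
$F = - \frac{456}{65}$ ($F = -7 + \frac{1}{-17 - 48} = -7 + \frac{1}{-65} = -7 - \frac{1}{65} = - \frac{456}{65} \approx -7.0154$)
$P{\left(r \right)} = \left(-115 + r\right) \left(- \frac{456}{65} + r\right)$ ($P{\left(r \right)} = \left(r - 115\right) \left(r - \frac{456}{65}\right) = \left(-115 + r\right) \left(- \frac{456}{65} + r\right)$)
$\left(2 \left(-4\right) 4 \cdot 171 + 24443\right) + P{\left(102 \right)} = \left(2 \left(-4\right) 4 \cdot 171 + 24443\right) + \left(\frac{10488}{13} + 102^{2} - \frac{808962}{65}\right) = \left(\left(-8\right) 4 \cdot 171 + 24443\right) + \left(\frac{10488}{13} + 10404 - \frac{808962}{65}\right) = \left(\left(-32\right) 171 + 24443\right) - \frac{6174}{5} = \left(-5472 + 24443\right) - \frac{6174}{5} = 18971 - \frac{6174}{5} = \frac{88681}{5}$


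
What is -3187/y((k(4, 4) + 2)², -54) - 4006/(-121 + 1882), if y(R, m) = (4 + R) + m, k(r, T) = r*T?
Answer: -6709951/482514 ≈ -13.906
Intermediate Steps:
k(r, T) = T*r
y(R, m) = 4 + R + m
-3187/y((k(4, 4) + 2)², -54) - 4006/(-121 + 1882) = -3187/(4 + (4*4 + 2)² - 54) - 4006/(-121 + 1882) = -3187/(4 + (16 + 2)² - 54) - 4006/1761 = -3187/(4 + 18² - 54) - 4006*1/1761 = -3187/(4 + 324 - 54) - 4006/1761 = -3187/274 - 4006/1761 = -6709951/482514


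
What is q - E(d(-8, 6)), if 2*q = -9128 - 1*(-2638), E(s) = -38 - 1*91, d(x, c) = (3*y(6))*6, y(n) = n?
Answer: -3116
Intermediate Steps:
d(x, c) = 108 (d(x, c) = (3*6)*6 = 18*6 = 108)
E(s) = -129 (E(s) = -38 - 91 = -129)
q = -3245 (q = (-9128 - 1*(-2638))/2 = (-9128 + 2638)/2 = (½)*(-6490) = -3245)
q - E(d(-8, 6)) = -3245 - 1*(-129) = -3245 + 129 = -3116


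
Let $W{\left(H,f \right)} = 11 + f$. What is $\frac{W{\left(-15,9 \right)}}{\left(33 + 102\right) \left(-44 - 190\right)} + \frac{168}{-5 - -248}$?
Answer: $\frac{2182}{3159} \approx 0.69073$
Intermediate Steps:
$\frac{W{\left(-15,9 \right)}}{\left(33 + 102\right) \left(-44 - 190\right)} + \frac{168}{-5 - -248} = \frac{11 + 9}{\left(33 + 102\right) \left(-44 - 190\right)} + \frac{168}{-5 - -248} = \frac{20}{135 \left(-234\right)} + \frac{168}{-5 + 248} = \frac{20}{-31590} + \frac{168}{243} = 20 \left(- \frac{1}{31590}\right) + 168 \cdot \frac{1}{243} = - \frac{2}{3159} + \frac{56}{81} = \frac{2182}{3159}$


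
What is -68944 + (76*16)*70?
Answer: 16176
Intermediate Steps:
-68944 + (76*16)*70 = -68944 + 1216*70 = -68944 + 85120 = 16176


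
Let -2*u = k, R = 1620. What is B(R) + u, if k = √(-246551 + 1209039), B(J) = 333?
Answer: 333 - √240622 ≈ -157.53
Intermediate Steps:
k = 2*√240622 (k = √962488 = 2*√240622 ≈ 981.06)
u = -√240622 ≈ -490.53
B(R) + u = 333 - √240622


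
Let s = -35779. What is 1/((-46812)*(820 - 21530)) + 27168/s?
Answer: -26338738059581/34686900409080 ≈ -0.75933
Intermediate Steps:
1/((-46812)*(820 - 21530)) + 27168/s = 1/((-46812)*(820 - 21530)) + 27168/(-35779) = -1/46812/(-20710) + 27168*(-1/35779) = -1/46812*(-1/20710) - 27168/35779 = 1/969476520 - 27168/35779 = -26338738059581/34686900409080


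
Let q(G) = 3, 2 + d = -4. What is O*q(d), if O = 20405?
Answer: 61215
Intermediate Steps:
d = -6 (d = -2 - 4 = -6)
O*q(d) = 20405*3 = 61215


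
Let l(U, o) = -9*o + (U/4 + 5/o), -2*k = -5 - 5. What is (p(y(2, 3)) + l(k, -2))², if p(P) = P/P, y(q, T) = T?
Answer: 5041/16 ≈ 315.06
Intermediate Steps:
p(P) = 1
k = 5 (k = -(-5 - 5)/2 = -½*(-10) = 5)
l(U, o) = -9*o + 5/o + U/4 (l(U, o) = -9*o + (U*(¼) + 5/o) = -9*o + (U/4 + 5/o) = -9*o + (5/o + U/4) = -9*o + 5/o + U/4)
(p(y(2, 3)) + l(k, -2))² = (1 + (-9*(-2) + 5/(-2) + (¼)*5))² = (1 + (18 + 5*(-½) + 5/4))² = (1 + (18 - 5/2 + 5/4))² = (1 + 67/4)² = (71/4)² = 5041/16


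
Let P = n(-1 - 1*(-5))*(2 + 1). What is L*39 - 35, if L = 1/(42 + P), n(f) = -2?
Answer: -407/12 ≈ -33.917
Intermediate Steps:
P = -6 (P = -2*(2 + 1) = -2*3 = -6)
L = 1/36 (L = 1/(42 - 6) = 1/36 ≈ 0.027778)
L*39 - 35 = (1/36)*39 - 35 = 13/12 - 35 = -407/12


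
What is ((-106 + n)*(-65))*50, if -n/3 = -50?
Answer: -143000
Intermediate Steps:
n = 150 (n = -3*(-50) = 150)
((-106 + n)*(-65))*50 = ((-106 + 150)*(-65))*50 = (44*(-65))*50 = -2860*50 = -143000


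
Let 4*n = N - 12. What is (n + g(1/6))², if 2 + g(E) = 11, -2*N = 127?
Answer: 6241/64 ≈ 97.516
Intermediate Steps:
N = -127/2 (N = -½*127 = -127/2 ≈ -63.500)
n = -151/8 (n = (-127/2 - 12)/4 = (¼)*(-151/2) = -151/8 ≈ -18.875)
g(E) = 9 (g(E) = -2 + 11 = 9)
(n + g(1/6))² = (-151/8 + 9)² = (-79/8)² = 6241/64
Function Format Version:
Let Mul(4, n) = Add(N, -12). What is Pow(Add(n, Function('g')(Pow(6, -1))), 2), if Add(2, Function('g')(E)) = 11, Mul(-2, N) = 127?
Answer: Rational(6241, 64) ≈ 97.516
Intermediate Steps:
N = Rational(-127, 2) (N = Mul(Rational(-1, 2), 127) = Rational(-127, 2) ≈ -63.500)
n = Rational(-151, 8) (n = Mul(Rational(1, 4), Add(Rational(-127, 2), -12)) = Mul(Rational(1, 4), Rational(-151, 2)) = Rational(-151, 8) ≈ -18.875)
Function('g')(E) = 9 (Function('g')(E) = Add(-2, 11) = 9)
Pow(Add(n, Function('g')(Pow(6, -1))), 2) = Pow(Add(Rational(-151, 8), 9), 2) = Pow(Rational(-79, 8), 2) = Rational(6241, 64)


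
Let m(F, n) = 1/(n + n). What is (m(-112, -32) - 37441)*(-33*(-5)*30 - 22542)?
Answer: 5269298775/8 ≈ 6.5866e+8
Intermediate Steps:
m(F, n) = 1/(2*n)
(m(-112, -32) - 37441)*(-33*(-5)*30 - 22542) = ((½)/(-32) - 37441)*(-33*(-5)*30 - 22542) = ((½)*(-1/32) - 37441)*(165*30 - 22542) = (-1/64 - 37441)*(4950 - 22542) = -2396225/64*(-17592) = 5269298775/8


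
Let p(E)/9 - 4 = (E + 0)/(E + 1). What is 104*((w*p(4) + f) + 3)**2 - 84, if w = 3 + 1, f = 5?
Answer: 84988364/25 ≈ 3.3995e+6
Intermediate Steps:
p(E) = 36 + 9*E/(1 + E) (p(E) = 36 + 9*((E + 0)/(E + 1)) = 36 + 9*(E/(1 + E)) = 36 + 9*E/(1 + E))
w = 4
104*((w*p(4) + f) + 3)**2 - 84 = 104*((4*(9*(4 + 5*4)/(1 + 4)) + 5) + 3)**2 - 84 = 104*((4*(9*(4 + 20)/5) + 5) + 3)**2 - 84 = 104*((4*(9*(1/5)*24) + 5) + 3)**2 - 84 = 104*((4*(216/5) + 5) + 3)**2 - 84 = 104*((864/5 + 5) + 3)**2 - 84 = 104*(889/5 + 3)**2 - 84 = 104*(904/5)**2 - 84 = 104*(817216/25) - 84 = 84990464/25 - 84 = 84988364/25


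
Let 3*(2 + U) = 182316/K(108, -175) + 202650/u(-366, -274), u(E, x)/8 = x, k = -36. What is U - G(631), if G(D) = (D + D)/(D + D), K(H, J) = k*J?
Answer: -41722697/1726200 ≈ -24.170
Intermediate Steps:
u(E, x) = 8*x
K(H, J) = -36*J
G(D) = 1 (G(D) = (2*D)/((2*D)) = (2*D)*(1/(2*D)) = 1)
U = -39996497/1726200 (U = -2 + (182316/((-36*(-175))) + 202650/((8*(-274))))/3 = -2 + (182316/6300 + 202650/(-2192))/3 = -2 + (182316*(1/6300) + 202650*(-1/2192))/3 = -2 + (15193/525 - 101325/1096)/3 = -2 + (⅓)*(-36544097/575400) = -2 - 36544097/1726200 = -39996497/1726200 ≈ -23.170)
U - G(631) = -39996497/1726200 - 1*1 = -39996497/1726200 - 1 = -41722697/1726200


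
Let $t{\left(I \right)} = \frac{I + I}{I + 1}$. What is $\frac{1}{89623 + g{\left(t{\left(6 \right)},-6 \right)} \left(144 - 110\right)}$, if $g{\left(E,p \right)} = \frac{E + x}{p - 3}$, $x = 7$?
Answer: $\frac{63}{5644175} \approx 1.1162 \cdot 10^{-5}$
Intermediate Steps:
$t{\left(I \right)} = \frac{2 I}{1 + I}$
$g{\left(E,p \right)} = \frac{7 + E}{-3 + p}$ ($g{\left(E,p \right)} = \frac{E + 7}{p - 3} = \frac{7 + E}{-3 + p}$)
$\frac{1}{89623 + g{\left(t{\left(6 \right)},-6 \right)} \left(144 - 110\right)} = \frac{1}{89623 + \frac{7 + 2 \cdot 6 \frac{1}{1 + 6}}{-3 - 6} \left(144 - 110\right)} = \frac{1}{89623 + \frac{7 + 2 \cdot 6 \cdot \frac{1}{7}}{-9} \cdot 34} = \frac{1}{89623 + - \frac{7 + 2 \cdot 6 \cdot \frac{1}{7}}{9} \cdot 34} = \frac{1}{89623 + - \frac{7 + \frac{12}{7}}{9} \cdot 34} = \frac{1}{89623 + \left(- \frac{1}{9}\right) \frac{61}{7} \cdot 34} = \frac{1}{89623 - \frac{2074}{63}} = \frac{1}{\frac{5644175}{63}} = \frac{63}{5644175}$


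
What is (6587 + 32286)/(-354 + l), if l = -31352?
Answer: -38873/31706 ≈ -1.2260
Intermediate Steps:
(6587 + 32286)/(-354 + l) = (6587 + 32286)/(-354 - 31352) = 38873/(-31706) = 38873*(-1/31706) = -38873/31706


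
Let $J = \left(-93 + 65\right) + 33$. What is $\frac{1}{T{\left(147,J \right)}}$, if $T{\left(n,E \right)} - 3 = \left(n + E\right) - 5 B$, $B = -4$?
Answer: $\frac{1}{175} \approx 0.0057143$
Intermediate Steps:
$J = 5$ ($J = -28 + 33 = 5$)
$T{\left(n,E \right)} = 23 + E + n$ ($T{\left(n,E \right)} = 3 - \left(-20 - E - n\right) = 3 + \left(\left(E + n\right) + 20\right) = 3 + \left(20 + E + n\right) = 23 + E + n$)
$\frac{1}{T{\left(147,J \right)}} = \frac{1}{23 + 5 + 147} = \frac{1}{175}$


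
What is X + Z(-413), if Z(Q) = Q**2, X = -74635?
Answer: 95934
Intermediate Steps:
X + Z(-413) = -74635 + (-413)**2 = -74635 + 170569 = 95934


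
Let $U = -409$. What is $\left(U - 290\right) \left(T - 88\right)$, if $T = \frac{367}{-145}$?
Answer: $\frac{9175773}{145} \approx 63281.0$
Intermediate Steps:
$T = - \frac{367}{145}$ ($T = 367 \left(- \frac{1}{145}\right) = - \frac{367}{145} \approx -2.531$)
$\left(U - 290\right) \left(T - 88\right) = \left(-409 - 290\right) \left(- \frac{367}{145} - 88\right) = \left(-699\right) \left(- \frac{13127}{145}\right) = \frac{9175773}{145}$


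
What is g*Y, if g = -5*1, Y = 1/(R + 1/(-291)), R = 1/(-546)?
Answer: 88270/93 ≈ 949.14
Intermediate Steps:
R = -1/546 ≈ -0.0018315
Y = -17654/93 (Y = 1/(-1/546 + 1/(-291)) = 1/(-1/546 - 1/291) = 1/(-93/17654) = -17654/93 ≈ -189.83)
g = -5
g*Y = -5*(-17654/93) = 88270/93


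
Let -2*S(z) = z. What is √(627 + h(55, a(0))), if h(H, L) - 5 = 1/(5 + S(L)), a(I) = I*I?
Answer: √15805/5 ≈ 25.144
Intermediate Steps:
a(I) = I²
S(z) = -z/2
h(H, L) = 5 + 1/(5 - L/2)
√(627 + h(55, a(0))) = √(627 + (-52 + 5*0²)/(-10 + 0²)) = √(627 + (-52 + 5*0)/(-10 + 0)) = √(627 + (-52 + 0)/(-10)) = √(627 - ⅒*(-52)) = √(627 + 26/5) = √(3161/5) = √15805/5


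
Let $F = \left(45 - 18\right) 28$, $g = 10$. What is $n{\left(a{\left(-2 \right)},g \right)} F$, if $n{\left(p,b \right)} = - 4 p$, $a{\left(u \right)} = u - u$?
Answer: $0$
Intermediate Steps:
$a{\left(u \right)} = 0$
$F = 756$ ($F = 27 \cdot 28 = 756$)
$n{\left(a{\left(-2 \right)},g \right)} F = \left(-4\right) 0 \cdot 756 = 0 \cdot 756 = 0$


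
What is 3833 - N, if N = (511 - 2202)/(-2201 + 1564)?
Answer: 2439930/637 ≈ 3830.3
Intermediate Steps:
N = 1691/637 (N = -1691/(-637) = -1691*(-1/637) = 1691/637 ≈ 2.6546)
3833 - N = 3833 - 1*1691/637 = 3833 - 1691/637 = 2439930/637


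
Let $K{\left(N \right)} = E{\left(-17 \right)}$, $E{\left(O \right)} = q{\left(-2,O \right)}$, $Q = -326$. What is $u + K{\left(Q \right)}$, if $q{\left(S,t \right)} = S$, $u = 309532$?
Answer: $309530$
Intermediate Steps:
$E{\left(O \right)} = -2$
$K{\left(N \right)} = -2$
$u + K{\left(Q \right)} = 309532 - 2 = 309530$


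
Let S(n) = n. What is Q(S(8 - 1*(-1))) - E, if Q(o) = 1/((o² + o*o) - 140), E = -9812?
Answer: 215865/22 ≈ 9812.0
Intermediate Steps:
Q(o) = 1/(-140 + 2*o²) (Q(o) = 1/((o² + o²) - 140) = 1/(2*o² - 140) = 1/(-140 + 2*o²))
Q(S(8 - 1*(-1))) - E = 1/(2*(-70 + (8 - 1*(-1))²)) - 1*(-9812) = 1/(2*(-70 + (8 + 1)²)) + 9812 = 1/(2*(-70 + 9²)) + 9812 = 1/(2*(-70 + 81)) + 9812 = (½)/11 + 9812 = (½)*(1/11) + 9812 = 1/22 + 9812 = 215865/22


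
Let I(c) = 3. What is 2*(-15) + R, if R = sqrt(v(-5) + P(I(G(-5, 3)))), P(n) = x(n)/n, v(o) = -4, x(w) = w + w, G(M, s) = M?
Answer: -30 + I*sqrt(2) ≈ -30.0 + 1.4142*I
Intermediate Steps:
x(w) = 2*w
P(n) = 2 (P(n) = (2*n)/n = 2)
R = I*sqrt(2) (R = sqrt(-4 + 2) = sqrt(-2) = I*sqrt(2) ≈ 1.4142*I)
2*(-15) + R = 2*(-15) + I*sqrt(2) = -30 + I*sqrt(2)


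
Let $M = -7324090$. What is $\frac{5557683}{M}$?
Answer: $- \frac{5557683}{7324090} \approx -0.75882$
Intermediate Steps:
$\frac{5557683}{M} = \frac{5557683}{-7324090} = 5557683 \left(- \frac{1}{7324090}\right) = - \frac{5557683}{7324090}$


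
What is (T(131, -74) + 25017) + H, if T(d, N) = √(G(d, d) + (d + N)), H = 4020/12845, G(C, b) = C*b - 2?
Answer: 64269477/2569 + 8*√269 ≈ 25149.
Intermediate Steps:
G(C, b) = -2 + C*b
H = 804/2569 (H = 4020*(1/12845) = 804/2569 ≈ 0.31296)
T(d, N) = √(-2 + N + d + d²) (T(d, N) = √((-2 + d*d) + (d + N)) = √((-2 + d²) + (N + d)) = √(-2 + N + d + d²))
(T(131, -74) + 25017) + H = (√(-2 - 74 + 131 + 131²) + 25017) + 804/2569 = (√(-2 - 74 + 131 + 17161) + 25017) + 804/2569 = (√17216 + 25017) + 804/2569 = (8*√269 + 25017) + 804/2569 = (25017 + 8*√269) + 804/2569 = 64269477/2569 + 8*√269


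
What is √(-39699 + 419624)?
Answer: 5*√15197 ≈ 616.38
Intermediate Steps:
√(-39699 + 419624) = √379925 = 5*√15197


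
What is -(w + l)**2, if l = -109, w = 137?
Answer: -784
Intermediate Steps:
-(w + l)**2 = -(137 - 109)**2 = -1*28**2 = -1*784 = -784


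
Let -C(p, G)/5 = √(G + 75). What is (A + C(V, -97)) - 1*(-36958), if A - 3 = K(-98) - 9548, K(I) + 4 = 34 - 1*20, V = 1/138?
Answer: 27423 - 5*I*√22 ≈ 27423.0 - 23.452*I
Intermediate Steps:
V = 1/138 ≈ 0.0072464
C(p, G) = -5*√(75 + G) (C(p, G) = -5*√(G + 75) = -5*√(75 + G))
K(I) = 10 (K(I) = -4 + (34 - 1*20) = -4 + (34 - 20) = -4 + 14 = 10)
A = -9535 (A = 3 + (10 - 9548) = 3 - 9538 = -9535)
(A + C(V, -97)) - 1*(-36958) = (-9535 - 5*√(75 - 97)) - 1*(-36958) = (-9535 - 5*I*√22) + 36958 = 27423 - 5*I*√22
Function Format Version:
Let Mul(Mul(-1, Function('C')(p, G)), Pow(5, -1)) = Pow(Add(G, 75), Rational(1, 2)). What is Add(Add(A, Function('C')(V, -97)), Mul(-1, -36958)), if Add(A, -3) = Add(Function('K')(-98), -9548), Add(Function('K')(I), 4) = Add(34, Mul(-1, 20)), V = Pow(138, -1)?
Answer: Add(27423, Mul(-5, I, Pow(22, Rational(1, 2)))) ≈ Add(27423., Mul(-23.452, I))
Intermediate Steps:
V = Rational(1, 138) ≈ 0.0072464
Function('C')(p, G) = Mul(-5, Pow(Add(75, G), Rational(1, 2))) (Function('C')(p, G) = Mul(-5, Pow(Add(G, 75), Rational(1, 2))) = Mul(-5, Pow(Add(75, G), Rational(1, 2))))
Function('K')(I) = 10 (Function('K')(I) = Add(-4, Add(34, Mul(-1, 20))) = Add(-4, Add(34, -20)) = Add(-4, 14) = 10)
A = -9535 (A = Add(3, Add(10, -9548)) = Add(3, -9538) = -9535)
Add(Add(A, Function('C')(V, -97)), Mul(-1, -36958)) = Add(Add(-9535, Mul(-5, Pow(Add(75, -97), Rational(1, 2)))), Mul(-1, -36958)) = Add(Add(-9535, Mul(-5, Pow(-22, Rational(1, 2)))), 36958) = Add(Add(-9535, Mul(-5, Mul(I, Pow(22, Rational(1, 2))))), 36958) = Add(Add(-9535, Mul(-5, I, Pow(22, Rational(1, 2)))), 36958) = Add(27423, Mul(-5, I, Pow(22, Rational(1, 2))))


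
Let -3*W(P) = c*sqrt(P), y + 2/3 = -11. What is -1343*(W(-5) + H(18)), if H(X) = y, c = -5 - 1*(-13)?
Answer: 47005/3 + 10744*I*sqrt(5)/3 ≈ 15668.0 + 8008.1*I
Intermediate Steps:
c = 8 (c = -5 + 13 = 8)
y = -35/3 (y = -2/3 - 11 = -35/3 ≈ -11.667)
H(X) = -35/3
W(P) = -8*sqrt(P)/3
-1343*(W(-5) + H(18)) = -1343*(-8*I*sqrt(5)/3 - 35/3) = -1343*(-35/3 - 8*I*sqrt(5)/3) = 47005/3 + 10744*I*sqrt(5)/3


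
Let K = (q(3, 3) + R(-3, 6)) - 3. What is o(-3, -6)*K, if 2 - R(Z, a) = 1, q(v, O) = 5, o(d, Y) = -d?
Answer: 9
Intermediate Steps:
R(Z, a) = 1 (R(Z, a) = 2 - 1*1 = 2 - 1 = 1)
K = 3 (K = (5 + 1) - 3 = 6 - 3 = 3)
o(-3, -6)*K = -1*(-3)*3 = 3*3 = 9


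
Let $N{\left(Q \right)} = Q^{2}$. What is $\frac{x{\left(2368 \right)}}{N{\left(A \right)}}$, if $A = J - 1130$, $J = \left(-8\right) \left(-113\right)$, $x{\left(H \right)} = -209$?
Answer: $- \frac{209}{51076} \approx -0.0040919$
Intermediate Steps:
$J = 904$
$A = -226$ ($A = 904 - 1130 = -226$)
$\frac{x{\left(2368 \right)}}{N{\left(A \right)}} = - \frac{209}{\left(-226\right)^{2}} = - \frac{209}{51076}$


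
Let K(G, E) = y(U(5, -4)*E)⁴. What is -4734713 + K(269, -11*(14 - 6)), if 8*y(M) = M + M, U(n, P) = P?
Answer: 55234823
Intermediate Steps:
y(M) = M/4 (y(M) = (M + M)/8 = (2*M)/8 = M/4)
K(G, E) = E⁴ (K(G, E) = ((-4*E)/4)⁴ = (-E)⁴ = E⁴)
-4734713 + K(269, -11*(14 - 6)) = -4734713 + (-11*(14 - 6))⁴ = -4734713 + (-11*8)⁴ = -4734713 + (-88)⁴ = -4734713 + 59969536 = 55234823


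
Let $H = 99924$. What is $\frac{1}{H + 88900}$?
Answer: $\frac{1}{188824} \approx 5.2959 \cdot 10^{-6}$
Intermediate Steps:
$\frac{1}{H + 88900} = \frac{1}{99924 + 88900} = \frac{1}{188824}$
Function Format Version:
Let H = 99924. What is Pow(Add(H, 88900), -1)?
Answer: Rational(1, 188824) ≈ 5.2959e-6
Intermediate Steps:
Pow(Add(H, 88900), -1) = Pow(Add(99924, 88900), -1) = Pow(188824, -1) = Rational(1, 188824)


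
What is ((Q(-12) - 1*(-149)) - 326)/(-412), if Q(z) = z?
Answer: 189/412 ≈ 0.45874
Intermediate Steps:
((Q(-12) - 1*(-149)) - 326)/(-412) = ((-12 - 1*(-149)) - 326)/(-412) = ((-12 + 149) - 326)*(-1/412) = (137 - 326)*(-1/412) = -189*(-1/412) = 189/412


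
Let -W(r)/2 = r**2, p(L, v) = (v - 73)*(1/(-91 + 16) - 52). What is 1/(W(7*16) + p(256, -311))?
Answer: -25/127872 ≈ -0.00019551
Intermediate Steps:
p(L, v) = 284773/75 - 3901*v/75 (p(L, v) = (-73 + v)*(1/(-75) - 52) = (-73 + v)*(-1/75 - 52) = (-73 + v)*(-3901/75) = 284773/75 - 3901*v/75)
W(r) = -2*r**2
1/(W(7*16) + p(256, -311)) = 1/(-2*(7*16)**2 + (284773/75 - 3901/75*(-311))) = 1/(-2*112**2 + (284773/75 + 1213211/75)) = 1/(-2*12544 + 499328/25) = 1/(-25088 + 499328/25) = 1/(-127872/25) = -25/127872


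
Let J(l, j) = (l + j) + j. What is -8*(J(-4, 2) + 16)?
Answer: -128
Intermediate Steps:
J(l, j) = l + 2*j (J(l, j) = (j + l) + j = l + 2*j)
-8*(J(-4, 2) + 16) = -8*((-4 + 2*2) + 16) = -8*((-4 + 4) + 16) = -8*(0 + 16) = -8*16 = -128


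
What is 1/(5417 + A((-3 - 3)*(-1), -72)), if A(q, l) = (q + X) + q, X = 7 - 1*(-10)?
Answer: 1/5446 ≈ 0.00018362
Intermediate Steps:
X = 17 (X = 7 + 10 = 17)
A(q, l) = 17 + 2*q (A(q, l) = (q + 17) + q = (17 + q) + q = 17 + 2*q)
1/(5417 + A((-3 - 3)*(-1), -72)) = 1/(5417 + (17 + 2*((-3 - 3)*(-1)))) = 1/(5417 + (17 + 2*(-6*(-1)))) = 1/(5417 + (17 + 2*6)) = 1/(5417 + (17 + 12)) = 1/(5417 + 29) = 1/5446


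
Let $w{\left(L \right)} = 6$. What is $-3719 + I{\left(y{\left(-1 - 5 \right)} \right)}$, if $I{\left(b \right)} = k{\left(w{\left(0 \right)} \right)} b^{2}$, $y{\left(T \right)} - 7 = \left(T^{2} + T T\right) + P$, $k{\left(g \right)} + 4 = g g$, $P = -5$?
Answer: $171513$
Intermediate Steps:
$k{\left(g \right)} = -4 + g^{2}$ ($k{\left(g \right)} = -4 + g g = -4 + g^{2}$)
$y{\left(T \right)} = 2 + 2 T^{2}$ ($y{\left(T \right)} = 7 - \left(5 - T^{2} - T T\right) = 7 + \left(\left(T^{2} + T^{2}\right) - 5\right) = 7 + \left(2 T^{2} - 5\right) = 7 + \left(-5 + 2 T^{2}\right) = 2 + 2 T^{2}$)
$I{\left(b \right)} = 32 b^{2}$ ($I{\left(b \right)} = \left(-4 + 6^{2}\right) b^{2} = \left(-4 + 36\right) b^{2} = 32 b^{2}$)
$-3719 + I{\left(y{\left(-1 - 5 \right)} \right)} = -3719 + 32 \left(2 + 2 \left(-1 - 5\right)^{2}\right)^{2} = -3719 + 32 \left(2 + 2 \left(-6\right)^{2}\right)^{2} = -3719 + 32 \left(2 + 2 \cdot 36\right)^{2} = -3719 + 32 \left(2 + 72\right)^{2} = -3719 + 32 \cdot 74^{2} = -3719 + 32 \cdot 5476 = -3719 + 175232 = 171513$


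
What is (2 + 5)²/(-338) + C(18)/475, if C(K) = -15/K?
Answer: -7067/48165 ≈ -0.14672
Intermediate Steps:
(2 + 5)²/(-338) + C(18)/475 = (2 + 5)²/(-338) - 15/18/475 = 7²*(-1/338) - 15*1/18*(1/475) = 49*(-1/338) - ⅚*1/475 = -49/338 - 1/570 = -7067/48165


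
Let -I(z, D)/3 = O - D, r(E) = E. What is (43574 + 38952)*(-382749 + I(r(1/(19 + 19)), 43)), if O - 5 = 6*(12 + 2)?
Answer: -31598132562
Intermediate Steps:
O = 89 (O = 5 + 6*(12 + 2) = 5 + 6*14 = 5 + 84 = 89)
I(z, D) = -267 + 3*D (I(z, D) = -3*(89 - D) = -267 + 3*D)
(43574 + 38952)*(-382749 + I(r(1/(19 + 19)), 43)) = (43574 + 38952)*(-382749 + (-267 + 3*43)) = 82526*(-382749 + (-267 + 129)) = 82526*(-382749 - 138) = 82526*(-382887) = -31598132562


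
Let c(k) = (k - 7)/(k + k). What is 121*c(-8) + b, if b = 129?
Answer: 3879/16 ≈ 242.44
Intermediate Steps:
c(k) = (-7 + k)/(2*k) (c(k) = (-7 + k)/((2*k)) = (-7 + k)*(1/(2*k)) = (-7 + k)/(2*k))
121*c(-8) + b = 121*((1/2)*(-7 - 8)/(-8)) + 129 = 121*((1/2)*(-1/8)*(-15)) + 129 = 121*(15/16) + 129 = 1815/16 + 129 = 3879/16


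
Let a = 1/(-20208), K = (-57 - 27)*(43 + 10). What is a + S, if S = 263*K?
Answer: -23661062209/20208 ≈ -1.1709e+6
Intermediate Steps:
K = -4452 (K = -84*53 = -4452)
S = -1170876 (S = 263*(-4452) = -1170876)
a = -1/20208 ≈ -4.9485e-5
a + S = -1/20208 - 1170876 = -23661062209/20208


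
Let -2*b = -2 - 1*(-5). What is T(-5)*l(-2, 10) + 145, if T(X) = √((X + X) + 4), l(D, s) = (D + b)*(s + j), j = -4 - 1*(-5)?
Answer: 145 - 77*I*√6/2 ≈ 145.0 - 94.305*I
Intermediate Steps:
j = 1 (j = -4 + 5 = 1)
b = -3/2 (b = -(-2 - 1*(-5))/2 = -(-2 + 5)/2 = -½*3 = -3/2 ≈ -1.5000)
l(D, s) = (1 + s)*(-3/2 + D) (l(D, s) = (D - 3/2)*(s + 1) = (-3/2 + D)*(1 + s) = (1 + s)*(-3/2 + D))
T(X) = √(4 + 2*X) (T(X) = √(2*X + 4) = √(4 + 2*X))
T(-5)*l(-2, 10) + 145 = √(4 + 2*(-5))*(-3/2 - 2 - 3/2*10 - 2*10) + 145 = √(4 - 10)*(-3/2 - 2 - 15 - 20) + 145 = √(-6)*(-77/2) + 145 = (I*√6)*(-77/2) + 145 = -77*I*√6/2 + 145 = 145 - 77*I*√6/2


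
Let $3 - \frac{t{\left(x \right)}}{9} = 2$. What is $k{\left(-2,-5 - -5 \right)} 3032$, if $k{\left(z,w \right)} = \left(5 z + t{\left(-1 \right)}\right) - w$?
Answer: $-3032$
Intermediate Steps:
$t{\left(x \right)} = 9$ ($t{\left(x \right)} = 27 - 18 = 9$)
$k{\left(z,w \right)} = 9 - w + 5 z$ ($k{\left(z,w \right)} = \left(5 z + 9\right) - w = \left(9 + 5 z\right) - w = 9 - w + 5 z$)
$k{\left(-2,-5 - -5 \right)} 3032 = \left(9 - \left(-5 - -5\right) + 5 \left(-2\right)\right) 3032 = \left(9 - \left(-5 + 5\right) - 10\right) 3032 = \left(9 - 0 - 10\right) 3032 = \left(9 + 0 - 10\right) 3032 = \left(-1\right) 3032 = -3032$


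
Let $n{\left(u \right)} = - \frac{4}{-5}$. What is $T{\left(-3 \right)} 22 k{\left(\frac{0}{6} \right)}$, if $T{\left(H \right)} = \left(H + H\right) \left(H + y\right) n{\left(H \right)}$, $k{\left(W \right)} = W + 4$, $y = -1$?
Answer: $\frac{8448}{5} \approx 1689.6$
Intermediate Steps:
$k{\left(W \right)} = 4 + W$
$n{\left(u \right)} = \frac{4}{5}$ ($n{\left(u \right)} = \left(-4\right) \left(- \frac{1}{5}\right) = \frac{4}{5}$)
$T{\left(H \right)} = \frac{8 H \left(-1 + H\right)}{5}$ ($T{\left(H \right)} = \left(H + H\right) \left(H - 1\right) \frac{4}{5} = 2 H \left(-1 + H\right) \frac{4}{5} = \frac{8 H \left(-1 + H\right)}{5}$)
$T{\left(-3 \right)} 22 k{\left(\frac{0}{6} \right)} = \frac{8}{5} \left(-3\right) \left(-1 - 3\right) 22 \left(4 + \frac{0}{6}\right) = \frac{8}{5} \left(-3\right) \left(-4\right) 22 \left(4 + 0 \cdot \frac{1}{6}\right) = \frac{96}{5} \cdot 22 \left(4 + 0\right) = \frac{2112}{5} \cdot 4 = \frac{8448}{5}$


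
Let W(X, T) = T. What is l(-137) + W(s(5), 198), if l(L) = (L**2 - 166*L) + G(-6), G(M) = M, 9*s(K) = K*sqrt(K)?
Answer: 41703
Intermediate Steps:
s(K) = K**(3/2)/9 (s(K) = (K*sqrt(K))/9 = K**(3/2)/9)
l(L) = -6 + L**2 - 166*L (l(L) = (L**2 - 166*L) - 6 = -6 + L**2 - 166*L)
l(-137) + W(s(5), 198) = (-6 + (-137)**2 - 166*(-137)) + 198 = (-6 + 18769 + 22742) + 198 = 41505 + 198 = 41703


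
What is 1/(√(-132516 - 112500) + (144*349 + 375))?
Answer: 16877/854581059 - 2*I*√6806/854581059 ≈ 1.9749e-5 - 1.9307e-7*I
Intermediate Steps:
1/(√(-132516 - 112500) + (144*349 + 375)) = 1/(√(-245016) + (50256 + 375)) = 1/(6*I*√6806 + 50631) = 1/(50631 + 6*I*√6806)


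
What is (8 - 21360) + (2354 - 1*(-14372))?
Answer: -4626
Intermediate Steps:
(8 - 21360) + (2354 - 1*(-14372)) = -21352 + (2354 + 14372) = -21352 + 16726 = -4626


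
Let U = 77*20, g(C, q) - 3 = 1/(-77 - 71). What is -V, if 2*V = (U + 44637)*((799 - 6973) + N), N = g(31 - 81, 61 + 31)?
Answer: 42173869693/296 ≈ 1.4248e+8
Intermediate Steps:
g(C, q) = 443/148 (g(C, q) = 3 + 1/(-77 - 71) = 3 + 1/(-148) = 3 - 1/148 = 443/148)
N = 443/148 ≈ 2.9932
U = 1540
V = -42173869693/296 (V = ((1540 + 44637)*((799 - 6973) + 443/148))/2 = (46177*(-6174 + 443/148))/2 = (46177*(-913309/148))/2 = (1/2)*(-42173869693/148) = -42173869693/296 ≈ -1.4248e+8)
-V = -1*(-42173869693/296) = 42173869693/296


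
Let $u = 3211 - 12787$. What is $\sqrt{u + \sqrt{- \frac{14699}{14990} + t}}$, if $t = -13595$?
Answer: $\frac{\sqrt{-2151728157600 + 44970 i \sqrt{339446466390}}}{14990} \approx 0.59577 + 97.859 i$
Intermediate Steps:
$u = -9576$ ($u = 3211 - 12787 = -9576$)
$\sqrt{u + \sqrt{- \frac{14699}{14990} + t}} = \sqrt{-9576 + \sqrt{- \frac{14699}{14990} - 13595}} = \sqrt{-9576 + \sqrt{- \frac{203803749}{14990}}} = \sqrt{-9576 + \frac{3 i \sqrt{339446466390}}{14990}}$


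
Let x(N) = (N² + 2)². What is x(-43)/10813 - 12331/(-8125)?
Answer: 27971218228/87855625 ≈ 318.38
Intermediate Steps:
x(N) = (2 + N²)²
x(-43)/10813 - 12331/(-8125) = (2 + (-43)²)²/10813 - 12331/(-8125) = (2 + 1849)²*(1/10813) - 12331*(-1/8125) = 1851²*(1/10813) + 12331/8125 = 3426201*(1/10813) + 12331/8125 = 3426201/10813 + 12331/8125 = 27971218228/87855625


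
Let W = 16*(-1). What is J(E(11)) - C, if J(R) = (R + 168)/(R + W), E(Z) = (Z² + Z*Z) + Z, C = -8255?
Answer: 1956856/237 ≈ 8256.8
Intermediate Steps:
W = -16
E(Z) = Z + 2*Z² (E(Z) = (Z² + Z²) + Z = 2*Z² + Z = Z + 2*Z²)
J(R) = (168 + R)/(-16 + R) (J(R) = (R + 168)/(R - 16) = (168 + R)/(-16 + R))
J(E(11)) - C = (168 + 11*(1 + 2*11))/(-16 + 11*(1 + 2*11)) - 1*(-8255) = (168 + 11*(1 + 22))/(-16 + 11*(1 + 22)) + 8255 = (168 + 11*23)/(-16 + 11*23) + 8255 = (168 + 253)/(-16 + 253) + 8255 = 421/237 + 8255 = 1956856/237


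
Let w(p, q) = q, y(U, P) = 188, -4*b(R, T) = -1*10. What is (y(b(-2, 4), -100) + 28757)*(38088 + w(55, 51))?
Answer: 1103933355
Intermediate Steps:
b(R, T) = 5/2 (b(R, T) = -(-1)*10/4 = -¼*(-10) = 5/2)
(y(b(-2, 4), -100) + 28757)*(38088 + w(55, 51)) = (188 + 28757)*(38088 + 51) = 28945*38139 = 1103933355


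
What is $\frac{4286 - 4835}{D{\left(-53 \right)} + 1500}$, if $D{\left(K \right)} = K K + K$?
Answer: $- \frac{549}{4256} \approx -0.12899$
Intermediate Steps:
$D{\left(K \right)} = K + K^{2}$ ($D{\left(K \right)} = K^{2} + K = K + K^{2}$)
$\frac{4286 - 4835}{D{\left(-53 \right)} + 1500} = \frac{4286 - 4835}{- 53 \left(1 - 53\right) + 1500} = - \frac{549}{\left(-53\right) \left(-52\right) + 1500} = - \frac{549}{2756 + 1500} = - \frac{549}{4256}$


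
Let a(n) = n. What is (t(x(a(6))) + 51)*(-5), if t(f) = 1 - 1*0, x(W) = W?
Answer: -260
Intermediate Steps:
t(f) = 1 (t(f) = 1 + 0 = 1)
(t(x(a(6))) + 51)*(-5) = (1 + 51)*(-5) = 52*(-5) = -260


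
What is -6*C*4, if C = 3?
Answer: -72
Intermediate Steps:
-6*C*4 = -6*3*4 = -18*4 = -72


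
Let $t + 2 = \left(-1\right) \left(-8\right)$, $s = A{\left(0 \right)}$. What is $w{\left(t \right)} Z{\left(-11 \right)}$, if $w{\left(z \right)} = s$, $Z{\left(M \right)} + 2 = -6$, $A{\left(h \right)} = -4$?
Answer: $32$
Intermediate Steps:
$Z{\left(M \right)} = -8$ ($Z{\left(M \right)} = -2 - 6 = -8$)
$s = -4$
$t = 6$ ($t = -2 - -8 = -2 + 8 = 6$)
$w{\left(z \right)} = -4$
$w{\left(t \right)} Z{\left(-11 \right)} = \left(-4\right) \left(-8\right) = 32$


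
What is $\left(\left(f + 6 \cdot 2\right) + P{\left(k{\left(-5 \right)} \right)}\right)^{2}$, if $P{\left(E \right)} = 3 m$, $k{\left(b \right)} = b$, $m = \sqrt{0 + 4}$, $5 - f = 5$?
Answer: $324$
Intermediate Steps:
$f = 0$ ($f = 5 - 5 = 0$)
$m = 2$ ($m = \sqrt{4} = 2$)
$P{\left(E \right)} = 6$ ($P{\left(E \right)} = 3 \cdot 2 = 6$)
$\left(\left(f + 6 \cdot 2\right) + P{\left(k{\left(-5 \right)} \right)}\right)^{2} = \left(\left(0 + 6 \cdot 2\right) + 6\right)^{2} = \left(\left(0 + 12\right) + 6\right)^{2} = \left(12 + 6\right)^{2} = 18^{2} = 324$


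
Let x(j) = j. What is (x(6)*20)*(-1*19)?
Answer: -2280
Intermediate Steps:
(x(6)*20)*(-1*19) = (6*20)*(-1*19) = 120*(-19) = -2280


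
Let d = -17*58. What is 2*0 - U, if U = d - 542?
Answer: 1528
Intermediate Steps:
d = -986
U = -1528 (U = -986 - 542 = -1528)
2*0 - U = 2*0 - 1*(-1528) = 0 + 1528 = 1528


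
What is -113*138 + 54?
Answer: -15540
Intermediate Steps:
-113*138 + 54 = -15594 + 54 = -15540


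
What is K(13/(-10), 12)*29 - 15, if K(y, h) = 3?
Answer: 72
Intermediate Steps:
K(13/(-10), 12)*29 - 15 = 3*29 - 15 = 87 - 15 = 72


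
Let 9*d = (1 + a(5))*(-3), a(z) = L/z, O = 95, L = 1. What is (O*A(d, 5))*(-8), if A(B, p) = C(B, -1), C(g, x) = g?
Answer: 304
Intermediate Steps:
a(z) = 1/z
d = -⅖ (d = ((1 + 1/5)*(-3))/9 = ((1 + ⅕)*(-3))/9 = ((6/5)*(-3))/9 = (⅑)*(-18/5) = -⅖ ≈ -0.40000)
A(B, p) = B
(O*A(d, 5))*(-8) = (95*(-⅖))*(-8) = -38*(-8) = 304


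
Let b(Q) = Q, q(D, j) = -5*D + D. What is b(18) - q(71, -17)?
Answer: 302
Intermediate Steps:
q(D, j) = -4*D
b(18) - q(71, -17) = 18 - (-4)*71 = 18 - 1*(-284) = 18 + 284 = 302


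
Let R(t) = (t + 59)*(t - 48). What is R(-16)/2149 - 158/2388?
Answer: -3455659/2565906 ≈ -1.3468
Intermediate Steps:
R(t) = (-48 + t)*(59 + t) (R(t) = (59 + t)*(-48 + t) = (-48 + t)*(59 + t))
R(-16)/2149 - 158/2388 = (-2832 + (-16)**2 + 11*(-16))/2149 - 158/2388 = (-2832 + 256 - 176)*(1/2149) - 158*1/2388 = -2752*1/2149 - 79/1194 = -2752/2149 - 79/1194 = -3455659/2565906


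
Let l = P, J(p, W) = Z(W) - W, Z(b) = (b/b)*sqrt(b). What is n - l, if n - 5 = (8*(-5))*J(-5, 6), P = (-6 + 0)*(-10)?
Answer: 185 - 40*sqrt(6) ≈ 87.020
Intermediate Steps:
Z(b) = sqrt(b) (Z(b) = 1*sqrt(b) = sqrt(b))
P = 60 (P = -6*(-10) = 60)
J(p, W) = sqrt(W) - W
l = 60
n = 245 - 40*sqrt(6) (n = 5 + (8*(-5))*(sqrt(6) - 1*6) = 5 - 40*(sqrt(6) - 6) = 5 - 40*(-6 + sqrt(6)) = 5 + (240 - 40*sqrt(6)) = 245 - 40*sqrt(6) ≈ 147.02)
n - l = (245 - 40*sqrt(6)) - 1*60 = (245 - 40*sqrt(6)) - 60 = 185 - 40*sqrt(6)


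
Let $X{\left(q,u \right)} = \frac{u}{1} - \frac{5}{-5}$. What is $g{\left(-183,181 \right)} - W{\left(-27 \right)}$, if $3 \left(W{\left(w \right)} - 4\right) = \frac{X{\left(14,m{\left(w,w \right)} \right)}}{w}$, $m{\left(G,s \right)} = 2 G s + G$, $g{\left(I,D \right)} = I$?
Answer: $- \frac{13715}{81} \approx -169.32$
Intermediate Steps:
$m{\left(G,s \right)} = G + 2 G s$ ($m{\left(G,s \right)} = 2 G s + G = G + 2 G s$)
$X{\left(q,u \right)} = 1 + u$ ($X{\left(q,u \right)} = u 1 - -1 = u + 1 = 1 + u$)
$W{\left(w \right)} = 4 + \frac{1 + w \left(1 + 2 w\right)}{3 w}$ ($W{\left(w \right)} = 4 + \frac{\left(1 + w \left(1 + 2 w\right)\right) \frac{1}{w}}{3} = 4 + \frac{\frac{1}{w} \left(1 + w \left(1 + 2 w\right)\right)}{3} = 4 + \frac{1 + w \left(1 + 2 w\right)}{3 w}$)
$g{\left(-183,181 \right)} - W{\left(-27 \right)} = -183 - \frac{1 + 2 \left(-27\right)^{2} + 13 \left(-27\right)}{3 \left(-27\right)} = -183 - \frac{1}{3} \left(- \frac{1}{27}\right) \left(1 + 2 \cdot 729 - 351\right) = -183 - \frac{1}{3} \left(- \frac{1}{27}\right) \left(1 + 1458 - 351\right) = -183 - \frac{1}{3} \left(- \frac{1}{27}\right) 1108 = -183 - - \frac{1108}{81} = -183 + \frac{1108}{81} = - \frac{13715}{81}$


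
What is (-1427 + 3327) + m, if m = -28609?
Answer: -26709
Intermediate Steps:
(-1427 + 3327) + m = (-1427 + 3327) - 28609 = 1900 - 28609 = -26709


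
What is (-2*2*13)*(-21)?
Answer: 1092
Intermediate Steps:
(-2*2*13)*(-21) = -4*13*(-21) = -52*(-21) = 1092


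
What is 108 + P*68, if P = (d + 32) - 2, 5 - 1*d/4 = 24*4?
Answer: -22604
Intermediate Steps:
d = -364 (d = 20 - 96*4 = 20 - 4*96 = 20 - 384 = -364)
P = -334 (P = (-364 + 32) - 2 = -332 - 2 = -334)
108 + P*68 = 108 - 334*68 = 108 - 22712 = -22604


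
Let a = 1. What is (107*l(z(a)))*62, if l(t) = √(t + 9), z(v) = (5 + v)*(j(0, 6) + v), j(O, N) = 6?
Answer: 6634*√51 ≈ 47376.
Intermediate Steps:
z(v) = (5 + v)*(6 + v)
l(t) = √(9 + t)
(107*l(z(a)))*62 = (107*√(9 + (30 + 1² + 11*1)))*62 = (107*√(9 + (30 + 1 + 11)))*62 = (107*√(9 + 42))*62 = (107*√51)*62 = 6634*√51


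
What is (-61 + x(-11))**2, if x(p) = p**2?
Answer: 3600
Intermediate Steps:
(-61 + x(-11))**2 = (-61 + (-11)**2)**2 = (-61 + 121)**2 = 60**2 = 3600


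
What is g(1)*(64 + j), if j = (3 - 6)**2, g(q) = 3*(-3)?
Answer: -657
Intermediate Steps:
g(q) = -9
j = 9 (j = (-3)**2 = 9)
g(1)*(64 + j) = -9*(64 + 9) = -9*73 = -657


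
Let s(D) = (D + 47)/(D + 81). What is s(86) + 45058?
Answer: 7524819/167 ≈ 45059.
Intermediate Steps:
s(D) = (47 + D)/(81 + D)
s(86) + 45058 = (47 + 86)/(81 + 86) + 45058 = 133/167 + 45058 = 7524819/167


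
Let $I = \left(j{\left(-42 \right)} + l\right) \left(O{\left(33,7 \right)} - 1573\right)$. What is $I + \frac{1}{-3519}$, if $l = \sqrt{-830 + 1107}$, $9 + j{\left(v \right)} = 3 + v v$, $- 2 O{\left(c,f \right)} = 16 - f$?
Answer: $- \frac{9759049156}{3519} - \frac{3155 \sqrt{277}}{2} \approx -2.7995 \cdot 10^{6}$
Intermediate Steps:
$O{\left(c,f \right)} = -8 + \frac{f}{2}$ ($O{\left(c,f \right)} = - \frac{16 - f}{2} = -8 + \frac{f}{2}$)
$j{\left(v \right)} = -6 + v^{2}$ ($j{\left(v \right)} = -9 + \left(3 + v v\right) = -9 + \left(3 + v^{2}\right) = -6 + v^{2}$)
$l = \sqrt{277} \approx 16.643$
$I = -2773245 - \frac{3155 \sqrt{277}}{2}$ ($I = \left(\left(-6 + \left(-42\right)^{2}\right) + \sqrt{277}\right) \left(\left(-8 + \frac{1}{2} \cdot 7\right) - 1573\right) = \left(\left(-6 + 1764\right) + \sqrt{277}\right) \left(\left(-8 + \frac{7}{2}\right) - 1573\right) = \left(1758 + \sqrt{277}\right) \left(- \frac{9}{2} - 1573\right) = \left(1758 + \sqrt{277}\right) \left(- \frac{3155}{2}\right) = -2773245 - \frac{3155 \sqrt{277}}{2} \approx -2.7995 \cdot 10^{6}$)
$I + \frac{1}{-3519} = \left(-2773245 - \frac{3155 \sqrt{277}}{2}\right) + \frac{1}{-3519} = \left(-2773245 - \frac{3155 \sqrt{277}}{2}\right) - \frac{1}{3519} = - \frac{9759049156}{3519} - \frac{3155 \sqrt{277}}{2}$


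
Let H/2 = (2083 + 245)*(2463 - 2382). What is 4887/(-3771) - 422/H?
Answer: -102480833/79009992 ≈ -1.2971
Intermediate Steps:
H = 377136 (H = 2*((2083 + 245)*(2463 - 2382)) = 2*(2328*81) = 2*188568 = 377136)
4887/(-3771) - 422/H = 4887/(-3771) - 422/377136 = 4887*(-1/3771) - 422*1/377136 = -543/419 - 211/188568 = -102480833/79009992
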